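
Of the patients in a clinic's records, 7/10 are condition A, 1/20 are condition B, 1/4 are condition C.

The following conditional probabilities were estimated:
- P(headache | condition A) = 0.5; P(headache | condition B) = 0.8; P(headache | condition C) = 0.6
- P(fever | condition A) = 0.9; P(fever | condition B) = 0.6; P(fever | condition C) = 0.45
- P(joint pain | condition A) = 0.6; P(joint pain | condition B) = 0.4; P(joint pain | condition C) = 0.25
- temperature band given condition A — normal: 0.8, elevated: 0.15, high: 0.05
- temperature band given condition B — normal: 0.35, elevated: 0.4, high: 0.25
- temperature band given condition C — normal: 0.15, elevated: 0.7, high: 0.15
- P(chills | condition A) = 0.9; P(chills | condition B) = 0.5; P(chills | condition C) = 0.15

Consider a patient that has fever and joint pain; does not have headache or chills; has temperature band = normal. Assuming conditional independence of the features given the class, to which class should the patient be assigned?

condition A

condition A: 0.7 × (1−0.5) × 0.9 × 0.6 × 0.8 × (1−0.9) = 0.01512
condition B: 0.05 × (1−0.8) × 0.6 × 0.4 × 0.35 × (1−0.5) = 0.00042
condition C: 0.25 × (1−0.6) × 0.45 × 0.25 × 0.15 × (1−0.15) = 0.001434375
Highest score → condition A.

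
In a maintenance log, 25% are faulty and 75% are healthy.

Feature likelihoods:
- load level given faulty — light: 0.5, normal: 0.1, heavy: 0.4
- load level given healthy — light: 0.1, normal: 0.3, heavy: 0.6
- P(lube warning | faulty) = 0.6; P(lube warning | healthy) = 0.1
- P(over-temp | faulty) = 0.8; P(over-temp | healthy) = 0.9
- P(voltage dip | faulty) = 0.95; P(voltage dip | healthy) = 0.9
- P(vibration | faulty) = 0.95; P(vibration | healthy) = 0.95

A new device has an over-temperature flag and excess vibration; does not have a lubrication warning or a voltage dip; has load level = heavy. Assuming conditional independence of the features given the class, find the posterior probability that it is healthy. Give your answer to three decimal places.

faulty: 0.25 × 0.4 × (1−0.6) × 0.8 × (1−0.95) × 0.95 = 0.00152
healthy: 0.75 × 0.6 × (1−0.1) × 0.9 × (1−0.9) × 0.95 = 0.0346275
P(healthy | x) = 0.0346275 / 0.0361475 ≈ 0.958

0.958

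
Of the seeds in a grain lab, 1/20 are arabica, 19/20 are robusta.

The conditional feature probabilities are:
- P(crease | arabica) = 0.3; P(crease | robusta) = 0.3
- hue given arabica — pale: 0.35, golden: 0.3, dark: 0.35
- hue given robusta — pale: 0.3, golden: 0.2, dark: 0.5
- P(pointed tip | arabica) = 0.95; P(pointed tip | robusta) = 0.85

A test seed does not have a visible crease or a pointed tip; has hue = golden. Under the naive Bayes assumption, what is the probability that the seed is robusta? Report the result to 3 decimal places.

arabica: 0.05 × (1−0.3) × 0.3 × (1−0.95) = 0.000525
robusta: 0.95 × (1−0.3) × 0.2 × (1−0.85) = 0.01995
P(robusta | x) = 0.01995 / 0.020475 ≈ 0.974

0.974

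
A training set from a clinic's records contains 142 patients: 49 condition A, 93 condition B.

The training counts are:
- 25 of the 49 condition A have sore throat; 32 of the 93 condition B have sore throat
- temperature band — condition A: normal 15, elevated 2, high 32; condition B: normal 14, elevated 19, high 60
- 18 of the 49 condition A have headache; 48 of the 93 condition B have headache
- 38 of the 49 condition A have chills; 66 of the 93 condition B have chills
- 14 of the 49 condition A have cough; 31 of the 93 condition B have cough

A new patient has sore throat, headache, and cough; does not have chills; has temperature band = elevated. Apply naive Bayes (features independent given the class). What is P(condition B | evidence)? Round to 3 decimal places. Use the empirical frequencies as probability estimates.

0.931

condition A: (49/142) × (25/49) × (2/49) × (18/49) × (11/49) × (14/49) ≈ 0.000169313
condition B: (93/142) × (32/93) × (19/93) × (48/93) × (27/93) × (31/93) ≈ 0.00229959
P(condition B | x) = 0.00229959 / 0.002468903 ≈ 0.931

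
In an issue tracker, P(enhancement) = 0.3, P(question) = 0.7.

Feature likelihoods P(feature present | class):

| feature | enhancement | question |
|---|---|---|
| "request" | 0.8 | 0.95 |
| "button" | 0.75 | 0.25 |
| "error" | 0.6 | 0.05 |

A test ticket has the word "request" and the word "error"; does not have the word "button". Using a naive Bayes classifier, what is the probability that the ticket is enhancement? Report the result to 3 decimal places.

0.591

enhancement: 0.3 × 0.8 × (1−0.75) × 0.6 = 0.036
question: 0.7 × 0.95 × (1−0.25) × 0.05 = 0.0249375
P(enhancement | x) = 0.036 / 0.0609375 ≈ 0.591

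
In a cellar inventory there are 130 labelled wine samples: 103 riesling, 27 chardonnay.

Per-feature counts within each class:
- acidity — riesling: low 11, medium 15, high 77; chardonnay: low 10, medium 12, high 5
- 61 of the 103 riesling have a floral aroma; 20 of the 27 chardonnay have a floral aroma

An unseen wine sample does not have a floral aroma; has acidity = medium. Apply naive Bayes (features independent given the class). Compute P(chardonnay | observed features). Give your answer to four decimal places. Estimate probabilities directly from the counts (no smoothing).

0.3372

riesling: (103/130) × (15/103) × (42/103) ≈ 0.04705
chardonnay: (27/130) × (12/27) × (7/27) ≈ 0.0239316
P(chardonnay | x) = 0.0239316 / 0.0709816 ≈ 0.3372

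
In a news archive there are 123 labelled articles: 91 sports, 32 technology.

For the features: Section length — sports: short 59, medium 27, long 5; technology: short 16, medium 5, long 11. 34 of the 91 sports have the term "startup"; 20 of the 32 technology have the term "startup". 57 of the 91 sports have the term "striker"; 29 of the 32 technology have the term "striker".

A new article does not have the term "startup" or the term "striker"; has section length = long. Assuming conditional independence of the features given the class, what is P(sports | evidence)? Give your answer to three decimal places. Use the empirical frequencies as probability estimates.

sports: (91/123) × (5/91) × (57/91) × (34/91) ≈ 0.0095134
technology: (32/123) × (11/32) × (12/32) × (3/32) ≈ 0.00314405
P(sports | x) = 0.0095134 / 0.01265745 ≈ 0.752

0.752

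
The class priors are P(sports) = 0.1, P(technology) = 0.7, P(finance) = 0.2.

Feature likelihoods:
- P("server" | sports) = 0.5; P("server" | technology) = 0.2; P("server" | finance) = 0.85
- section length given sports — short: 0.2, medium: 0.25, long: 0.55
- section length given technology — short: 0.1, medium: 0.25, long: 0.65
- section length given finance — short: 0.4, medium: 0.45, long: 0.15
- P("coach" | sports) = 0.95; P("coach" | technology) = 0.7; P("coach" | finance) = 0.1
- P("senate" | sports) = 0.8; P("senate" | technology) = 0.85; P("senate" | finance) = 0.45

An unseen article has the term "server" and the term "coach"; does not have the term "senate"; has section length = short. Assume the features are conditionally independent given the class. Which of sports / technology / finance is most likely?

sports: 0.1 × 0.5 × 0.2 × 0.95 × (1−0.8) = 0.0019
technology: 0.7 × 0.2 × 0.1 × 0.7 × (1−0.85) = 0.00147
finance: 0.2 × 0.85 × 0.4 × 0.1 × (1−0.45) = 0.00374
Highest score → finance.

finance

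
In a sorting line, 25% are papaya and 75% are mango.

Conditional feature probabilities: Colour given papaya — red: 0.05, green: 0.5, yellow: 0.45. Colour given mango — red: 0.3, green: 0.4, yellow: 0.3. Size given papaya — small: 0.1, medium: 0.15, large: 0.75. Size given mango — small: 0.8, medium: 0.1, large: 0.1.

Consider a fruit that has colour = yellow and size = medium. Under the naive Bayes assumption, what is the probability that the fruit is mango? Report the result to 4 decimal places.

0.5714

papaya: 0.25 × 0.45 × 0.15 = 0.016875
mango: 0.75 × 0.3 × 0.1 = 0.0225
P(mango | x) = 0.0225 / 0.039375 ≈ 0.5714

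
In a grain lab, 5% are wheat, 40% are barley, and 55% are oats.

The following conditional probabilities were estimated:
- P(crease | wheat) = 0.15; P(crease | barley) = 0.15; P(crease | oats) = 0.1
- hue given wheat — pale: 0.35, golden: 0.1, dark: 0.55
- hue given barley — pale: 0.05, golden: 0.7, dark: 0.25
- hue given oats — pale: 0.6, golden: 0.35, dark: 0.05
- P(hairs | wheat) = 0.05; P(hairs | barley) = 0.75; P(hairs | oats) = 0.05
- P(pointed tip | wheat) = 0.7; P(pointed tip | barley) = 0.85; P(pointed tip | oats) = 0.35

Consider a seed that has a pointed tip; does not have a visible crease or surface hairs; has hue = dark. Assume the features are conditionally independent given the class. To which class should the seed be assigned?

wheat: 0.05 × (1−0.15) × 0.55 × (1−0.05) × 0.7 = 0.015544375
barley: 0.4 × (1−0.15) × 0.25 × (1−0.75) × 0.85 = 0.0180625
oats: 0.55 × (1−0.1) × 0.05 × (1−0.05) × 0.35 = 0.008229375
Highest score → barley.

barley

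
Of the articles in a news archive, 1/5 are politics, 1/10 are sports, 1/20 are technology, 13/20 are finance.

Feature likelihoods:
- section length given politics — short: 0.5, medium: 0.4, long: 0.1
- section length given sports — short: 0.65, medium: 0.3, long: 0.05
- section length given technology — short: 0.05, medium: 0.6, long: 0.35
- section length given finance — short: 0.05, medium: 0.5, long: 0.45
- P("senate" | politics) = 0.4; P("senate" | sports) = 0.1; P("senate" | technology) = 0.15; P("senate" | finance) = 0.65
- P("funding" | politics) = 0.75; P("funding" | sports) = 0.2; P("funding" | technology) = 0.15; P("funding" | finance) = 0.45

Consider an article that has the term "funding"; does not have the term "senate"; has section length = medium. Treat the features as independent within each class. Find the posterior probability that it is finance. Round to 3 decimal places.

0.531

politics: 0.2 × 0.4 × (1−0.4) × 0.75 = 0.036
sports: 0.1 × 0.3 × (1−0.1) × 0.2 = 0.0054
technology: 0.05 × 0.6 × (1−0.15) × 0.15 = 0.003825
finance: 0.65 × 0.5 × (1−0.65) × 0.45 = 0.0511875
P(finance | x) = 0.0511875 / 0.0964125 ≈ 0.531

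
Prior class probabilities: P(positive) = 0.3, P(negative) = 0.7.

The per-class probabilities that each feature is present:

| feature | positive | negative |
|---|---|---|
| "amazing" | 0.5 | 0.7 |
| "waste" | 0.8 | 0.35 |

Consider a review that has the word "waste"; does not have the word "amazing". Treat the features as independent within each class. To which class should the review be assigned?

positive: 0.3 × (1−0.5) × 0.8 = 0.12
negative: 0.7 × (1−0.7) × 0.35 = 0.0735
Highest score → positive.

positive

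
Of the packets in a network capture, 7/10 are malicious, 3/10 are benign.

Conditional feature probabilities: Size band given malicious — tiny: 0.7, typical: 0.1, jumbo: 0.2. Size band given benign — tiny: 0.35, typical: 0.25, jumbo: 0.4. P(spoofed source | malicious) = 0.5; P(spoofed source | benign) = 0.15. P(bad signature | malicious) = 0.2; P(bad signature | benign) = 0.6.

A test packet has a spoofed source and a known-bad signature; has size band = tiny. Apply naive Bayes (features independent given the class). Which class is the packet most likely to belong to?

malicious

malicious: 0.7 × 0.7 × 0.5 × 0.2 = 0.049
benign: 0.3 × 0.35 × 0.15 × 0.6 = 0.00945
Highest score → malicious.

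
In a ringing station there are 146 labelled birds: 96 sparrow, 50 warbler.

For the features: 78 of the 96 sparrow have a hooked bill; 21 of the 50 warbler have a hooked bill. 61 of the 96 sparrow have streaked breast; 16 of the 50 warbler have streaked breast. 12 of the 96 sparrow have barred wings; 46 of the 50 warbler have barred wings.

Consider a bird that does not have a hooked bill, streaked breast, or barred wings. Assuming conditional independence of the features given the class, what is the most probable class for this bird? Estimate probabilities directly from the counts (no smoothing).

sparrow

sparrow: (96/146) × (18/96) × (35/96) × (84/96) ≈ 0.0393301
warbler: (50/146) × (29/50) × (34/50) × (4/50) ≈ 0.0108055
Highest score → sparrow.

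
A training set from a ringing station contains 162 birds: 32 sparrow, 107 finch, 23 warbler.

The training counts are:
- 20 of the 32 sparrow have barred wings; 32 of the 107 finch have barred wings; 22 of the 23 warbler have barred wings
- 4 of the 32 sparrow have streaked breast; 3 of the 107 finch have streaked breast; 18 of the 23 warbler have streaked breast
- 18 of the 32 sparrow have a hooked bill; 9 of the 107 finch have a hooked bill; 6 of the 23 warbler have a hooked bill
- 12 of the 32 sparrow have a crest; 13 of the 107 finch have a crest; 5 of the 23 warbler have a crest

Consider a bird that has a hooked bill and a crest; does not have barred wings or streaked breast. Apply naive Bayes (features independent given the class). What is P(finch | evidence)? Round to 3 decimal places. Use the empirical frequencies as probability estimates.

0.251

sparrow: (32/162) × (12/32) × (28/32) × (18/32) × (12/32) = 0.013671875
finch: (107/162) × (75/107) × (104/107) × (9/107) × (13/107) ≈ 0.00459848
warbler: (23/162) × (1/23) × (5/23) × (6/23) × (5/23) ≈ 0.0000761014
P(finch | x) = 0.00459848 / 0.0183464564 ≈ 0.251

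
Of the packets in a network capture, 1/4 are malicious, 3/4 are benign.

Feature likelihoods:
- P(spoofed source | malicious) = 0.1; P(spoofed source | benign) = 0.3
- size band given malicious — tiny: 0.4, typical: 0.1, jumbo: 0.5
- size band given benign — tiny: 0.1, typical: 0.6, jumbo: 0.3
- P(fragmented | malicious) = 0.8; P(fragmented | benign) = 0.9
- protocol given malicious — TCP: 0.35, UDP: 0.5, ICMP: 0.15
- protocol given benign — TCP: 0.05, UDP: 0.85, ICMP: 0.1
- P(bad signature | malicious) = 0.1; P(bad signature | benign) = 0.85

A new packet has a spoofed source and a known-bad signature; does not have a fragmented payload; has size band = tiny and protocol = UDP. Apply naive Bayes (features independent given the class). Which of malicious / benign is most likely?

malicious: 0.25 × 0.1 × 0.4 × (1−0.8) × 0.5 × 0.1 = 0.0001
benign: 0.75 × 0.3 × 0.1 × (1−0.9) × 0.85 × 0.85 = 0.001625625
Highest score → benign.

benign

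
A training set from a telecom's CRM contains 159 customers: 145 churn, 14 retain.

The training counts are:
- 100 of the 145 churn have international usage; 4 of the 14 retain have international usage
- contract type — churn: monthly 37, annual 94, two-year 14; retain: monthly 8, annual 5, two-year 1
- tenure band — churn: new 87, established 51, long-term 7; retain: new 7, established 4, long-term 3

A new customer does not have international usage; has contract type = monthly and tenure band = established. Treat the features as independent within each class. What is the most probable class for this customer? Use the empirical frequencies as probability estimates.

churn

churn: (145/159) × (45/145) × (37/145) × (51/145) ≈ 0.025401
retain: (14/159) × (10/14) × (8/14) × (4/14) ≈ 0.0102683
Highest score → churn.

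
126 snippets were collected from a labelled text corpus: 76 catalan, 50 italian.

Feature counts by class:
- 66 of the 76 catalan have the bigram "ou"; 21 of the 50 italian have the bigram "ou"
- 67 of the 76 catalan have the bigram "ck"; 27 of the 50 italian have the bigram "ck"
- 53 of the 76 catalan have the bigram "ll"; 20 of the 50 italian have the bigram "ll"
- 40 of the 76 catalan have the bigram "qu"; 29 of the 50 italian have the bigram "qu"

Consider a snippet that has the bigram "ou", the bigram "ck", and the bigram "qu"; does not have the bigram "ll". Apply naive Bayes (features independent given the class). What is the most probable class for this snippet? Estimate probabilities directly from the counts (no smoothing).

catalan: (76/126) × (66/76) × (67/76) × (23/76) × (40/76) ≈ 0.0735521
italian: (50/126) × (21/50) × (27/50) × (30/50) × (29/50) = 0.03132
Highest score → catalan.

catalan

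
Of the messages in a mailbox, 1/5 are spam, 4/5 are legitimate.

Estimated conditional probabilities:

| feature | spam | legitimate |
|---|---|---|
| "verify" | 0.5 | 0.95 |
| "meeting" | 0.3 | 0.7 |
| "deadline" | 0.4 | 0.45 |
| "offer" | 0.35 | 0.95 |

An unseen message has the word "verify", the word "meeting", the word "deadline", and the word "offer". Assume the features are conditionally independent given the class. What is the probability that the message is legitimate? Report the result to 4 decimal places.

spam: 0.2 × 0.5 × 0.3 × 0.4 × 0.35 = 0.0042
legitimate: 0.8 × 0.95 × 0.7 × 0.45 × 0.95 = 0.22743
P(legitimate | x) = 0.22743 / 0.23163 ≈ 0.9819

0.9819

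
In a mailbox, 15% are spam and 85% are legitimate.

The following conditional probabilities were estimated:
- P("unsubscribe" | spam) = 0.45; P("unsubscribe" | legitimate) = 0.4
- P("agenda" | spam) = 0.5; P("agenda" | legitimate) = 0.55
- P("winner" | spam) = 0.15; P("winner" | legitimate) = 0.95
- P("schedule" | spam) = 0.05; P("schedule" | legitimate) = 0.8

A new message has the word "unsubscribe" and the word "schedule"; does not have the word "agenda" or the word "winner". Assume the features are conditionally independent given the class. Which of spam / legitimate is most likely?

legitimate

spam: 0.15 × 0.45 × (1−0.5) × (1−0.15) × 0.05 = 0.001434375
legitimate: 0.85 × 0.4 × (1−0.55) × (1−0.95) × 0.8 = 0.00612
Highest score → legitimate.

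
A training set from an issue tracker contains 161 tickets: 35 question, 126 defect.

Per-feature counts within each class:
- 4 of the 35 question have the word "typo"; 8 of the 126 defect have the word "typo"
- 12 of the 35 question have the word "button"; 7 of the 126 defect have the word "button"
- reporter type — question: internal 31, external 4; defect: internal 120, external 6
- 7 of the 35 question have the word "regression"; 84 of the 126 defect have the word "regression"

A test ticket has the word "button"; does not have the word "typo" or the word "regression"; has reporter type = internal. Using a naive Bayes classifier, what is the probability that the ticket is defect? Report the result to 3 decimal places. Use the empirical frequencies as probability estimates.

question: (35/161) × (31/35) × (12/35) × (31/35) × (28/35) ≈ 0.046777
defect: (126/161) × (118/126) × (7/126) × (120/126) × (42/126) ≈ 0.0129263
P(defect | x) = 0.0129263 / 0.0597033 ≈ 0.217

0.217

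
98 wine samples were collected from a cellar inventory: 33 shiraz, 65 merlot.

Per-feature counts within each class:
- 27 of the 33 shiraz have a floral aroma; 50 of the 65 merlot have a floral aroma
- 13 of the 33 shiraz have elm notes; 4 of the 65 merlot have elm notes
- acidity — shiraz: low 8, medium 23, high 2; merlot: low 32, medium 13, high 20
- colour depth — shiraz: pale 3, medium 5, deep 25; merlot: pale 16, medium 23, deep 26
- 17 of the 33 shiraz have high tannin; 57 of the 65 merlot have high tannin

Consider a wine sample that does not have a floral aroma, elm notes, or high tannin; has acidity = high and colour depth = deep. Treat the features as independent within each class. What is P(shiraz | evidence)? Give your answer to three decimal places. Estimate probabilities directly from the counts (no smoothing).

shiraz: (33/98) × (6/33) × (20/33) × (2/33) × (25/33) × (16/33) ≈ 0.000826018
merlot: (65/98) × (15/65) × (61/65) × (20/65) × (26/65) × (8/65) ≈ 0.00217588
P(shiraz | x) = 0.000826018 / 0.003001898 ≈ 0.275

0.275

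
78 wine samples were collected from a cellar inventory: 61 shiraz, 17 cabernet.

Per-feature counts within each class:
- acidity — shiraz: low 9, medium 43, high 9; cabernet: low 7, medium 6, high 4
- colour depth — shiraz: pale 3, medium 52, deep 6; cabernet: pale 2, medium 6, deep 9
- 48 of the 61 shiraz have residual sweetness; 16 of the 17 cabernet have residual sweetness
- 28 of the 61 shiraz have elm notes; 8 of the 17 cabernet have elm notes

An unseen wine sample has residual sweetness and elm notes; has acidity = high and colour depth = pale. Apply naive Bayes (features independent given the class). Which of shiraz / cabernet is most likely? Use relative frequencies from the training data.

shiraz: (61/78) × (9/61) × (3/61) × (48/61) × (28/61) ≈ 0.00204965
cabernet: (17/78) × (4/17) × (2/17) × (16/17) × (8/17) ≈ 0.00267214
Highest score → cabernet.

cabernet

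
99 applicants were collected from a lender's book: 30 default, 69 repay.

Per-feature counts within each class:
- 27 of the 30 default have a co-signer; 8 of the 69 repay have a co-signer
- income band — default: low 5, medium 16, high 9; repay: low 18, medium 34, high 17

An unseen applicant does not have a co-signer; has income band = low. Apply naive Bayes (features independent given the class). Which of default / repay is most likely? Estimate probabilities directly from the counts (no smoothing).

default: (30/99) × (3/30) × (5/30) ≈ 0.00505051
repay: (69/99) × (61/69) × (18/69) ≈ 0.160738
Highest score → repay.

repay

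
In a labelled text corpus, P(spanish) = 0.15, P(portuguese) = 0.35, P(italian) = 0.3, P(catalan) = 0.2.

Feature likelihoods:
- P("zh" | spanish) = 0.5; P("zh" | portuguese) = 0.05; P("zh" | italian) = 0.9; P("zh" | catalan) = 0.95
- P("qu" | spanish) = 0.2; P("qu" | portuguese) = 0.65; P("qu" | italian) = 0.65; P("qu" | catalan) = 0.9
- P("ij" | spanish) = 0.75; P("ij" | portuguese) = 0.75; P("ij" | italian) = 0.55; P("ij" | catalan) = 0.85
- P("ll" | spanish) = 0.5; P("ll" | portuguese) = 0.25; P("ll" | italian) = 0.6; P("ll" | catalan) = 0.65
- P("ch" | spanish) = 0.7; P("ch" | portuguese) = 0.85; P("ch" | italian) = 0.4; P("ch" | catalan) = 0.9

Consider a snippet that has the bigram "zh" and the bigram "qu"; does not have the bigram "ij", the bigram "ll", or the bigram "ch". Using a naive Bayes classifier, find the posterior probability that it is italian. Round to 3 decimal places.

spanish: 0.15 × 0.5 × 0.2 × (1−0.75) × (1−0.5) × (1−0.7) = 0.0005625
portuguese: 0.35 × 0.05 × 0.65 × (1−0.75) × (1−0.25) × (1−0.85) = 0.000319921875
italian: 0.3 × 0.9 × 0.65 × (1−0.55) × (1−0.6) × (1−0.4) = 0.018954
catalan: 0.2 × 0.95 × 0.9 × (1−0.85) × (1−0.65) × (1−0.9) = 0.00089775
P(italian | x) = 0.018954 / 0.020734171875 ≈ 0.914

0.914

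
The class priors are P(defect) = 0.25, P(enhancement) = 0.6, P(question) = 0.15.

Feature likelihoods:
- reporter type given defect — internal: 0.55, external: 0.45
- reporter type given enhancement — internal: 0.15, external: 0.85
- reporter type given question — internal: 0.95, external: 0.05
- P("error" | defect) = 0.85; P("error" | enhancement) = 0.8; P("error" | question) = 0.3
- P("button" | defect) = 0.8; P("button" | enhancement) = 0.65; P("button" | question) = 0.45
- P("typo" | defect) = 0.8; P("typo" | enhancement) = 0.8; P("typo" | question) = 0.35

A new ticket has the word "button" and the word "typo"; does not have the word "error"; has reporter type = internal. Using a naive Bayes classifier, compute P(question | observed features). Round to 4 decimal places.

0.4105

defect: 0.25 × 0.55 × (1−0.85) × 0.8 × 0.8 = 0.0132
enhancement: 0.6 × 0.15 × (1−0.8) × 0.65 × 0.8 = 0.00936
question: 0.15 × 0.95 × (1−0.3) × 0.45 × 0.35 = 0.015710625
P(question | x) = 0.015710625 / 0.038270625 ≈ 0.4105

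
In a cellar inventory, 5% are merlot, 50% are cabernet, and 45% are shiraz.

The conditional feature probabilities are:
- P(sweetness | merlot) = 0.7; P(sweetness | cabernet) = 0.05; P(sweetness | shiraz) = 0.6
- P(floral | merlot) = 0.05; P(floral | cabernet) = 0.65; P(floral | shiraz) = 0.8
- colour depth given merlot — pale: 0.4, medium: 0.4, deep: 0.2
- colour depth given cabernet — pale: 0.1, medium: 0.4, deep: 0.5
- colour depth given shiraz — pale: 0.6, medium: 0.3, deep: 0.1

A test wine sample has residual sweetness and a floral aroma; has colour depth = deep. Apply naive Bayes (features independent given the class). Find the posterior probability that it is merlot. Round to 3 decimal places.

merlot: 0.05 × 0.7 × 0.05 × 0.2 = 0.00035
cabernet: 0.5 × 0.05 × 0.65 × 0.5 = 0.008125
shiraz: 0.45 × 0.6 × 0.8 × 0.1 = 0.0216
P(merlot | x) = 0.00035 / 0.030075 ≈ 0.012

0.012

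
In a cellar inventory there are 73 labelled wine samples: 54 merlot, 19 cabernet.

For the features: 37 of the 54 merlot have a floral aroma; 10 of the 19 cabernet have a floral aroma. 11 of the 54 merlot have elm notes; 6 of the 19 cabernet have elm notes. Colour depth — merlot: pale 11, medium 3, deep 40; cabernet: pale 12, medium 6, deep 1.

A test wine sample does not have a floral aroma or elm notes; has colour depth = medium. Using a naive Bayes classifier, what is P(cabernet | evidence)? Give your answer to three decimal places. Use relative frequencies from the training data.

0.721

merlot: (54/73) × (17/54) × (43/54) × (3/54) ≈ 0.0103022
cabernet: (19/73) × (9/19) × (13/19) × (6/19) ≈ 0.0266383
P(cabernet | x) = 0.0266383 / 0.0369405 ≈ 0.721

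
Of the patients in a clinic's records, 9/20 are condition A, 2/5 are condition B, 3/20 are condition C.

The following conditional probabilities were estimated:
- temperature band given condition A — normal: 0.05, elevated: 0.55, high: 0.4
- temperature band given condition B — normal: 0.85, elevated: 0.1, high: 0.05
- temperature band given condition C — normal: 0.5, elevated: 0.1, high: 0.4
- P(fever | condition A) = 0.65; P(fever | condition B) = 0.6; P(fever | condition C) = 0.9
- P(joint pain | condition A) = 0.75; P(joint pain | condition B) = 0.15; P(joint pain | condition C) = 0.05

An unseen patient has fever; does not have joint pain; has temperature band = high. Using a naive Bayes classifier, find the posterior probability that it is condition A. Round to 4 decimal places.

condition A: 0.45 × 0.4 × 0.65 × (1−0.75) = 0.02925
condition B: 0.4 × 0.05 × 0.6 × (1−0.15) = 0.0102
condition C: 0.15 × 0.4 × 0.9 × (1−0.05) = 0.0513
P(condition A | x) = 0.02925 / 0.09075 ≈ 0.3223

0.3223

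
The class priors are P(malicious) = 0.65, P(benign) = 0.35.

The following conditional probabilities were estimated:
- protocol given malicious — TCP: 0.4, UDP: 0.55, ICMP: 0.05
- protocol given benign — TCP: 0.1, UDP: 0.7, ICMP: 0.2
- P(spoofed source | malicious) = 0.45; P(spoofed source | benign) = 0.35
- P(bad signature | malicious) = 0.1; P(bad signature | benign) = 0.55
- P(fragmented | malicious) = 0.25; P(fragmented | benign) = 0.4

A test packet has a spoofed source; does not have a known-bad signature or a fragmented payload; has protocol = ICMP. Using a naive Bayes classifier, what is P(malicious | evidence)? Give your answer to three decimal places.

0.599

malicious: 0.65 × 0.05 × 0.45 × (1−0.1) × (1−0.25) = 0.009871875
benign: 0.35 × 0.2 × 0.35 × (1−0.55) × (1−0.4) = 0.006615
P(malicious | x) = 0.009871875 / 0.016486875 ≈ 0.599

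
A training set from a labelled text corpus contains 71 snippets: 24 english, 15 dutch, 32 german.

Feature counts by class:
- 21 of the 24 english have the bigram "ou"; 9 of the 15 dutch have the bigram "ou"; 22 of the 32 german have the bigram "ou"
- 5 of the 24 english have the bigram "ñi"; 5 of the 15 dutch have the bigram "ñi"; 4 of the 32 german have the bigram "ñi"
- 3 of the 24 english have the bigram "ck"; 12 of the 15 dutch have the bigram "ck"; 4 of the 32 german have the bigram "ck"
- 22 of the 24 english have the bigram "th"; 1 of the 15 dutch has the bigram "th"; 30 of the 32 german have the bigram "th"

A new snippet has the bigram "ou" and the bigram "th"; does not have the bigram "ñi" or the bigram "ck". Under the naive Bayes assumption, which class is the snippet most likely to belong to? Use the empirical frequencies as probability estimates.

english: (24/71) × (21/24) × (19/24) × (21/24) × (22/24) ≈ 0.187812
dutch: (15/71) × (9/15) × (10/15) × (3/15) × (1/15) ≈ 0.00112676
german: (32/71) × (22/32) × (28/32) × (28/32) × (30/32) ≈ 0.222409
Highest score → german.

german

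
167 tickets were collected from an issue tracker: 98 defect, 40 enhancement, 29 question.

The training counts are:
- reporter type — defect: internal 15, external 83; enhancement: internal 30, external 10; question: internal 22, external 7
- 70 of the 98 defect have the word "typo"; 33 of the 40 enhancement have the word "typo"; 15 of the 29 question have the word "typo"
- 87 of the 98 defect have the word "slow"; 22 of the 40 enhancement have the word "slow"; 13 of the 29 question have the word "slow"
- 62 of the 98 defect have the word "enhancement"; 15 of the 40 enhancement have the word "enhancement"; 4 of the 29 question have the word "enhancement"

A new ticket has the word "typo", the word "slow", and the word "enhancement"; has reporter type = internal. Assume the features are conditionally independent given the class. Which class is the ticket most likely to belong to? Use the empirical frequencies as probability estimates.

defect: (98/167) × (15/98) × (70/98) × (87/98) × (62/98) ≈ 0.0360334
enhancement: (40/167) × (30/40) × (33/40) × (22/40) × (15/40) ≈ 0.030567
question: (29/167) × (22/29) × (15/29) × (13/29) × (4/29) ≈ 0.00421315
Highest score → defect.

defect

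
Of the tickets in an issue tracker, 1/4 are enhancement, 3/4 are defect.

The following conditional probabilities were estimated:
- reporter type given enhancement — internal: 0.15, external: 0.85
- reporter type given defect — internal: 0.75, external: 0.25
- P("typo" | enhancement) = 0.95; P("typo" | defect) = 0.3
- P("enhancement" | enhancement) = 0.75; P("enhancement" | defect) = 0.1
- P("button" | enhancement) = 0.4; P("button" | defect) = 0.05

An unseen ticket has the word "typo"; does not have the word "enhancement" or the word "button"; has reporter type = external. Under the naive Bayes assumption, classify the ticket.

enhancement: 0.25 × 0.85 × 0.95 × (1−0.75) × (1−0.4) = 0.03028125
defect: 0.75 × 0.25 × 0.3 × (1−0.1) × (1−0.05) = 0.04809375
Highest score → defect.

defect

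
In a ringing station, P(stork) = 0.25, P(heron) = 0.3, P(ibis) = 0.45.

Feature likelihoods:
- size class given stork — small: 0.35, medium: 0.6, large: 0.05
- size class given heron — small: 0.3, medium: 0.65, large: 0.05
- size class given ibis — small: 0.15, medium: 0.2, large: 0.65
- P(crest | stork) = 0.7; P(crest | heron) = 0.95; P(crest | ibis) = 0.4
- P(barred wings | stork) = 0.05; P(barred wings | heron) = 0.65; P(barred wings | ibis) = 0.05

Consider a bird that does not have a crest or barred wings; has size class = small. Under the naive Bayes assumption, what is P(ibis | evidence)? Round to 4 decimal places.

stork: 0.25 × 0.35 × (1−0.7) × (1−0.05) = 0.0249375
heron: 0.3 × 0.3 × (1−0.95) × (1−0.65) = 0.001575
ibis: 0.45 × 0.15 × (1−0.4) × (1−0.05) = 0.038475
P(ibis | x) = 0.038475 / 0.0649875 ≈ 0.5920

0.5920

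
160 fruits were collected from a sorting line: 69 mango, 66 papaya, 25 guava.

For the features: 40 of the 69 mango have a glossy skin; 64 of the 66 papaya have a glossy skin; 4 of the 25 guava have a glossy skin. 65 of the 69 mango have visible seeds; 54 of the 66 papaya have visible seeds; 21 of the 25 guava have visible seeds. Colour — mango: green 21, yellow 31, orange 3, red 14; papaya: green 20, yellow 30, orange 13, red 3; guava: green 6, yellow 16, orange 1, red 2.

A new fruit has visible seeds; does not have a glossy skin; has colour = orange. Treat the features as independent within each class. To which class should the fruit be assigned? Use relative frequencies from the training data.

mango: (69/160) × (29/69) × (65/69) × (3/69) ≈ 0.0074236
papaya: (66/160) × (2/66) × (54/66) × (13/66) ≈ 0.00201446
guava: (25/160) × (21/25) × (21/25) × (1/25) = 0.00441
Highest score → mango.

mango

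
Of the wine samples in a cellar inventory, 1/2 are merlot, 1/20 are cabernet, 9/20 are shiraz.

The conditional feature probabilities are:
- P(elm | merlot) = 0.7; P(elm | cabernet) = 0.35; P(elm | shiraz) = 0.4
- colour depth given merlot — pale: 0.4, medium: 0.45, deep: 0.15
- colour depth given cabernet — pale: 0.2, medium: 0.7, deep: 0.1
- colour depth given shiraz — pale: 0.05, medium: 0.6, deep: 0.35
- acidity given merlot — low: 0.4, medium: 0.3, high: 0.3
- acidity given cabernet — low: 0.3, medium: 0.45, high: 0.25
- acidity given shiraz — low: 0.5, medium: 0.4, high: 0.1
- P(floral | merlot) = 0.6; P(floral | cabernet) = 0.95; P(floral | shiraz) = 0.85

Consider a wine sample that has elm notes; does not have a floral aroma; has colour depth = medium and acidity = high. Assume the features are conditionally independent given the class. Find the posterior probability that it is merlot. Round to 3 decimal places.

0.914

merlot: 0.5 × 0.7 × 0.45 × 0.3 × (1−0.6) = 0.0189
cabernet: 0.05 × 0.35 × 0.7 × 0.25 × (1−0.95) = 0.000153125
shiraz: 0.45 × 0.4 × 0.6 × 0.1 × (1−0.85) = 0.00162
P(merlot | x) = 0.0189 / 0.020673125 ≈ 0.914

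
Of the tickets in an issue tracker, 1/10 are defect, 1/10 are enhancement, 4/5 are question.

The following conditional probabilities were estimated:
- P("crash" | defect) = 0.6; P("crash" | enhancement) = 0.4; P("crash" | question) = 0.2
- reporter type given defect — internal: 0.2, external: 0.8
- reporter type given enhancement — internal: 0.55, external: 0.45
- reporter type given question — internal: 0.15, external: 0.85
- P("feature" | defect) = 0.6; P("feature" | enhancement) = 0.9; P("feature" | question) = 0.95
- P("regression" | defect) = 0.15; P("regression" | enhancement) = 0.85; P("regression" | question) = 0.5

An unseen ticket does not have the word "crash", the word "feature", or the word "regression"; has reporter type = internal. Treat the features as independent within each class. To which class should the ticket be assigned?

defect: 0.1 × (1−0.6) × 0.2 × (1−0.6) × (1−0.15) = 0.00272
enhancement: 0.1 × (1−0.4) × 0.55 × (1−0.9) × (1−0.85) = 0.000495
question: 0.8 × (1−0.2) × 0.15 × (1−0.95) × (1−0.5) = 0.0024
Highest score → defect.

defect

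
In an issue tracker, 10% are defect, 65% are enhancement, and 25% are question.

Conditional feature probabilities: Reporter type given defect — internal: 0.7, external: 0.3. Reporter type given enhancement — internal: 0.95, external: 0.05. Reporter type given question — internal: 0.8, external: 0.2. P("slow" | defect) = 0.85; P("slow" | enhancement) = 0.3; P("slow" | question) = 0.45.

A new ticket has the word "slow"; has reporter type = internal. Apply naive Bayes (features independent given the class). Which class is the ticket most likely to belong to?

enhancement

defect: 0.1 × 0.7 × 0.85 = 0.0595
enhancement: 0.65 × 0.95 × 0.3 = 0.18525
question: 0.25 × 0.8 × 0.45 = 0.09
Highest score → enhancement.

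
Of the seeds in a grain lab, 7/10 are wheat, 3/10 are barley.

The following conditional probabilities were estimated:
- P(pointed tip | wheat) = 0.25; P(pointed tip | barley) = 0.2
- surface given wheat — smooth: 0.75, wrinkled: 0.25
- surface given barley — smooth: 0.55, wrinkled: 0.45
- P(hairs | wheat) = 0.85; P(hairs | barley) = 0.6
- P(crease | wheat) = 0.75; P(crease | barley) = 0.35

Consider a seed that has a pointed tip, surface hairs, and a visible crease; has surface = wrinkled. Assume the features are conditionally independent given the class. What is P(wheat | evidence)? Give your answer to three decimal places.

wheat: 0.7 × 0.25 × 0.25 × 0.85 × 0.75 = 0.027890625
barley: 0.3 × 0.2 × 0.45 × 0.6 × 0.35 = 0.00567
P(wheat | x) = 0.027890625 / 0.033560625 ≈ 0.831

0.831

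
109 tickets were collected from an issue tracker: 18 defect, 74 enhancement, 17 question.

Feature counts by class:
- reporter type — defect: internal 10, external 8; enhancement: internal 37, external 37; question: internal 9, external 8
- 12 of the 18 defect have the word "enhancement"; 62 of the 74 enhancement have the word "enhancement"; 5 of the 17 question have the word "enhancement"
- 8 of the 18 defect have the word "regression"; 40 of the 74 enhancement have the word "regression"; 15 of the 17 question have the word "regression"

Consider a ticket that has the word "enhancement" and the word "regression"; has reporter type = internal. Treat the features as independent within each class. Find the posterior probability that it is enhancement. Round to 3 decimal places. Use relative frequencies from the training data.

0.760

defect: (18/109) × (10/18) × (12/18) × (8/18) ≈ 0.0271831
enhancement: (74/109) × (37/74) × (62/74) × (40/74) ≈ 0.153732
question: (17/109) × (9/17) × (5/17) × (15/17) ≈ 0.0214279
P(enhancement | x) = 0.153732 / 0.202343 ≈ 0.760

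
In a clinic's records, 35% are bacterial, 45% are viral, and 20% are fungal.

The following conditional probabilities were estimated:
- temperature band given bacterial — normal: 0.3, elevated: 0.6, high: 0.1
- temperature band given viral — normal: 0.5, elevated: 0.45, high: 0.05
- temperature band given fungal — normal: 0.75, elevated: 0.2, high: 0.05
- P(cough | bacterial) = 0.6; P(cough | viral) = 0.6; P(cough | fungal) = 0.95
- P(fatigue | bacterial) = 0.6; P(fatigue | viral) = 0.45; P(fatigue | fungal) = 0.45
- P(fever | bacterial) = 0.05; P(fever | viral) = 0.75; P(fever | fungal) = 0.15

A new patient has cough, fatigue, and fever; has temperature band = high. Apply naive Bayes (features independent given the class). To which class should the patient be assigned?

viral

bacterial: 0.35 × 0.1 × 0.6 × 0.6 × 0.05 = 0.00063
viral: 0.45 × 0.05 × 0.6 × 0.45 × 0.75 = 0.00455625
fungal: 0.2 × 0.05 × 0.95 × 0.45 × 0.15 = 0.00064125
Highest score → viral.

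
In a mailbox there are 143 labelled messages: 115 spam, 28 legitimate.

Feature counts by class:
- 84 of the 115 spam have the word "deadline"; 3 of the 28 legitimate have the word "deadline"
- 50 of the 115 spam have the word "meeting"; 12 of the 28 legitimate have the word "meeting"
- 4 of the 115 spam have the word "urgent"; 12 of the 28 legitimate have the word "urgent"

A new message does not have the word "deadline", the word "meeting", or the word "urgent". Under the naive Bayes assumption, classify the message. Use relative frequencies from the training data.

spam

spam: (115/143) × (31/115) × (65/115) × (111/115) ≈ 0.118268
legitimate: (28/143) × (25/28) × (16/28) × (16/28) ≈ 0.0570858
Highest score → spam.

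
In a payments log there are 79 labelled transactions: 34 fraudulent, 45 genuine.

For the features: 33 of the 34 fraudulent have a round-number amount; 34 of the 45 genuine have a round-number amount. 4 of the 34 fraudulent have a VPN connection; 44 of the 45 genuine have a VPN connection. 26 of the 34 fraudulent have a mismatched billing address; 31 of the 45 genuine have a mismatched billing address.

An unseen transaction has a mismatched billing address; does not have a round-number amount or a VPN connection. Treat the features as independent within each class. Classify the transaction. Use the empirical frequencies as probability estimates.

fraudulent: (34/79) × (1/34) × (30/34) × (26/34) ≈ 0.00854102
genuine: (45/79) × (11/45) × (1/45) × (31/45) ≈ 0.00213158
Highest score → fraudulent.

fraudulent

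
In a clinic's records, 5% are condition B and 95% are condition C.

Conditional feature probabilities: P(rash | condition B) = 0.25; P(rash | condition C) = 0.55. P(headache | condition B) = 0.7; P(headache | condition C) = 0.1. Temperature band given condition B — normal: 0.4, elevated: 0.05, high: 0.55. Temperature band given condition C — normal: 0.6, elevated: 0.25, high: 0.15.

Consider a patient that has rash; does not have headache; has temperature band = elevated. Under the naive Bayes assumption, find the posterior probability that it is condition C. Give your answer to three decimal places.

condition B: 0.05 × 0.25 × (1−0.7) × 0.05 = 0.0001875
condition C: 0.95 × 0.55 × (1−0.1) × 0.25 = 0.1175625
P(condition C | x) = 0.1175625 / 0.11775 ≈ 0.998

0.998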